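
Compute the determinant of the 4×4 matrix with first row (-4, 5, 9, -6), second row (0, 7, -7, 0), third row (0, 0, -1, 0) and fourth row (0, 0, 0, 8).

The matrix is upper triangular, so the determinant is the product of the diagonal entries:
det = (-4) · (7) · (-1) · (8) = 224

The determinant is 224.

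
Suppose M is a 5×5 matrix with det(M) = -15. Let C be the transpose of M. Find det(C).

det(Mᵀ) = det(M).
det(C) = (1)·(-15) = -15

|C| = -15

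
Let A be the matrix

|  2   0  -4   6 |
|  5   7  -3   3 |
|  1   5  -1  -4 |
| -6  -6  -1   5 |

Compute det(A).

Expand along row 1 (it has 1 zero):
  + (2) · M_11   where M_11 = det([7 -3 3; 5 -1 -4; -6 -1 5]) = -93
  + (-4) · M_13   where M_13 = det([5 7 3; 1 5 -4; -6 -6 5]) = 210
  − (6) · M_14   where M_14 = det([5 7 -3; 1 5 -1; -6 -6 -1]) = -78
det = (+1)·(2)·(-93) + (+1)·(-4)·(210) + (-1)·(6)·(-78) = -558

-558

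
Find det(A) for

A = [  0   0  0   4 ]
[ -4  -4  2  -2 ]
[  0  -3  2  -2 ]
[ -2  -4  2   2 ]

16

Expand along row 1 (it has 3 zeros):
  − (4) · M_14   where M_14 = det([-4 -4 2; 0 -3 2; -2 -4 2]) = -4
det = (-1)·(4)·(-4) = 16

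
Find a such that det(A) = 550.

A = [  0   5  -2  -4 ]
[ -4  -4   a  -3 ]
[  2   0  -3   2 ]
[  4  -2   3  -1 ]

2

Expanding along the row containing a, det(A) is linear in a: det(A) = (-66)·a + (682).
Set (-66)·a + (682) = 550  ⇒  (-66)·a = -132  ⇒  a = 2.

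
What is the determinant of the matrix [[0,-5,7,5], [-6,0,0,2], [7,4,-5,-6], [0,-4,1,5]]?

Expand along row 2 (it has 2 zeros):
  − (-6) · M_21   where M_21 = det([-5 7 5; 4 -5 -6; -4 1 5]) = 43
  + (2) · M_24   where M_24 = det([0 -5 7; 7 4 -5; 0 -4 1]) = -161
det = (-1)·(-6)·(43) + (+1)·(2)·(-161) = -64

-64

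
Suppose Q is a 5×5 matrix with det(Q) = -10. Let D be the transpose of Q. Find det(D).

det(Qᵀ) = det(Q).
det(D) = (1)·(-10) = -10

|D| = -10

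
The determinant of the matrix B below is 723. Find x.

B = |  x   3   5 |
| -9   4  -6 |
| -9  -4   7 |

x = 3

Expanding along the row containing x, det(B) is linear in x: det(B) = (4)·x + (711).
Set (4)·x + (711) = 723  ⇒  (4)·x = 12  ⇒  x = 3.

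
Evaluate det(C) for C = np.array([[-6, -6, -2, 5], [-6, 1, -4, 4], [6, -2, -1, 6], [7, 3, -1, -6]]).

-2017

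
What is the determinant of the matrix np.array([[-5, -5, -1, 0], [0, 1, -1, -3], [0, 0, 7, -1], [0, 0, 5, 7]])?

The matrix is block upper-triangular with a 2×2 block and a 2×2 block on the diagonal, so its determinant equals the product of the determinants of the diagonal blocks.
det of the 2×2 block = -5
det of the 2×2 block = 54
det = (-5)·(54) = -270

-270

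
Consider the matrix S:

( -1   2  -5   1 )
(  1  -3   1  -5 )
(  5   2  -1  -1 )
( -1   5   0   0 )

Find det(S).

|S| = 654

Expand along row 4 (it has 2 zeros):
  − (-1) · M_41   where M_41 = det([2 -5 1; -3 1 -5; 2 -1 -1]) = 54
  + (5) · M_42   where M_42 = det([-1 -5 1; 1 1 -5; 5 -1 -1]) = 120
det = (-1)·(-1)·(54) + (+1)·(5)·(120) = 654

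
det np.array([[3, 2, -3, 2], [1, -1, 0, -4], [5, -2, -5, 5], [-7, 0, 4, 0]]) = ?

Expand along row 4 (it has 2 zeros):
  − (-7) · M_41   where M_41 = det([2 -3 2; -1 0 -4; -2 -5 5]) = -69
  − (4) · M_43   where M_43 = det([3 2 2; 1 -1 -4; 5 -2 5]) = -83
det = (-1)·(-7)·(-69) + (-1)·(4)·(-83) = -151

The determinant is -151.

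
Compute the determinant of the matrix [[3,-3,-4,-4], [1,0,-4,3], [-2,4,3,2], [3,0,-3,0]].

99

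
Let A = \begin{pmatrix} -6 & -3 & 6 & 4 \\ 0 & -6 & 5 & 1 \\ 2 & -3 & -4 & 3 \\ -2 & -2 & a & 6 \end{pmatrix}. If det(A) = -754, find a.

Expanding along the row containing a, det(A) is linear in a: det(A) = (-132)·a + (-490).
Set (-132)·a + (-490) = -754  ⇒  (-132)·a = -264  ⇒  a = 2.

a = 2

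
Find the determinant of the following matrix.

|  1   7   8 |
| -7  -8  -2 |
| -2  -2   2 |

Expand along row 1:
  + 1 · |-8 -2; -2 2| = 1·(-16 − 4) = -20
  − 7 · |-7 -2; -2 2| = −7·(-14 − 4) = 126
  + 8 · |-7 -8; -2 -2| = 8·(14 − 16) = -16
Sum: (-20) + (126) + (-16) = 90

The determinant is 90.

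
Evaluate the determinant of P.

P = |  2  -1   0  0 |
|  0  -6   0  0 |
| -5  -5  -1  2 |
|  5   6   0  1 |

det(P) = 12

P is block lower-triangular with a 2×2 block and a 2×2 block on the diagonal, so its determinant equals the product of the determinants of the diagonal blocks.
det of the 2×2 block = -12
det of the 2×2 block = -1
det = (-12)·(-1) = 12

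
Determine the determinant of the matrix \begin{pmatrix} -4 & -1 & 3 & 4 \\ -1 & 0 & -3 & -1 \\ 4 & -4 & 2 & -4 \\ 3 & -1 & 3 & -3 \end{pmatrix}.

-140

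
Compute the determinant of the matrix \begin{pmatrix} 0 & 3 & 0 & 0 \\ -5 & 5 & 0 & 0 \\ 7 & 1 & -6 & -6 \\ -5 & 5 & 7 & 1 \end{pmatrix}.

540

The matrix is block lower-triangular with a 2×2 block and a 2×2 block on the diagonal, so its determinant equals the product of the determinants of the diagonal blocks.
det of the 2×2 block = 15
det of the 2×2 block = 36
det = (15)·(36) = 540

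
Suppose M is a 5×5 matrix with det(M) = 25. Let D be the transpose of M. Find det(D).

det(Mᵀ) = det(M).
det(D) = (1)·(25) = 25

det(D) = 25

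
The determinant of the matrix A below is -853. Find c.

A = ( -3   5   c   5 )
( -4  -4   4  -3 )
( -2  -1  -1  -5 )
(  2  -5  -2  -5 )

Expanding along the column containing c, det(A) is linear in c: det(A) = (124)·c + (-357).
Set (124)·c + (-357) = -853  ⇒  (124)·c = -496  ⇒  c = -4.

-4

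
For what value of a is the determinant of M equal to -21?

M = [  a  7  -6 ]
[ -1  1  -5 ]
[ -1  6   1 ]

Expanding along the row containing a, det(M) is linear in a: det(M) = (31)·a + (72).
Set (31)·a + (72) = -21  ⇒  (31)·a = -93  ⇒  a = -3.

a = -3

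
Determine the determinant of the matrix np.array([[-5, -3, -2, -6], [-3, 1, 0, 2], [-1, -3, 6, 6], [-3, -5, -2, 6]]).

Expand along row 2 (it has 1 zero):
  − (-3) · M_21   where M_21 = det([-3 -2 -6; -3 6 6; -5 -2 6]) = -336
  + (1) · M_22   where M_22 = det([-5 -2 -6; -1 6 6; -3 -2 6]) = -336
  + (2) · M_24   where M_24 = det([-5 -3 -2; -1 -3 6; -3 -5 -2]) = -112
det = (-1)·(-3)·(-336) + (+1)·(1)·(-336) + (+1)·(2)·(-112) = -1568

The determinant is -1568.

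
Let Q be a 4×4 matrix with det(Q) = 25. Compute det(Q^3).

15625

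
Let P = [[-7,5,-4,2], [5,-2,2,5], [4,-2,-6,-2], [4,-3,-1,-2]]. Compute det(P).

|P| = 138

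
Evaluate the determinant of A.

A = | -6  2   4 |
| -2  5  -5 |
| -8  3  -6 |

Expand along row 1:
  + (-6) · |5 -5; 3 -6| = (-6)·(-30 − (-15)) = 90
  − 2 · |-2 -5; -8 -6| = −2·(12 − 40) = 56
  + 4 · |-2 5; -8 3| = 4·(-6 − (-40)) = 136
Sum: (90) + (56) + (136) = 282

|A| = 282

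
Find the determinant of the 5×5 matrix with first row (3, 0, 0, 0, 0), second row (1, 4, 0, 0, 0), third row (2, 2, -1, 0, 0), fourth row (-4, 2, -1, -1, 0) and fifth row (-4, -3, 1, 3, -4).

The matrix is lower triangular, so the determinant is the product of the diagonal entries:
det = (3) · (4) · (-1) · (-1) · (-4) = -48

-48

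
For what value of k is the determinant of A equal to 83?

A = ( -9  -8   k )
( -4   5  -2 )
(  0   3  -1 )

Expanding along the row containing k, det(A) is linear in k: det(A) = (-12)·k + (23).
Set (-12)·k + (23) = 83  ⇒  (-12)·k = 60  ⇒  k = -5.

-5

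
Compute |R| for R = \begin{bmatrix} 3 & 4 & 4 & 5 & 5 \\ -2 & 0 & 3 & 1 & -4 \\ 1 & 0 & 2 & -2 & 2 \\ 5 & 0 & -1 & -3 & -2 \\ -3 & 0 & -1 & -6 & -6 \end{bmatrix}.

Expand along column 2 (it has 4 zeros):
  − (4) · M_12   where M_12 = det([-2 3 1 -4; 1 2 -2 2; 5 -1 -3 -2; -3 -1 -6 -6]) = 828
det = (-1)·(4)·(828) = -3312

-3312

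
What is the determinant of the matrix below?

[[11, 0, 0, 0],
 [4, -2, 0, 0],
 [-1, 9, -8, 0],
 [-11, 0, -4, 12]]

2112

The matrix is lower triangular, so the determinant is the product of the diagonal entries:
det = (11) · (-2) · (-8) · (12) = 2112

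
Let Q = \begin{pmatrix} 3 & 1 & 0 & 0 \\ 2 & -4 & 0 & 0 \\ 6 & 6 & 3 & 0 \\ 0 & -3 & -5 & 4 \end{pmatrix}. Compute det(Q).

-168

Q is block lower-triangular with a 2×2 block and a 2×2 block on the diagonal, so its determinant equals the product of the determinants of the diagonal blocks.
det of the 2×2 block = -14
det of the 2×2 block = 12
det = (-14)·(12) = -168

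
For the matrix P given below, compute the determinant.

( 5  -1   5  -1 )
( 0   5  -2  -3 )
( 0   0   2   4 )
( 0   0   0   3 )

P is upper triangular, so det(P) is the product of the diagonal entries:
det = (5) · (5) · (2) · (3) = 150

The determinant is 150.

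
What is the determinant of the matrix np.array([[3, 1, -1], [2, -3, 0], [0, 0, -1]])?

The determinant is 11.

Expand along row 3:
  + (-1) · |3 1; 2 -3| = (-1)·(-9 − 2) = 11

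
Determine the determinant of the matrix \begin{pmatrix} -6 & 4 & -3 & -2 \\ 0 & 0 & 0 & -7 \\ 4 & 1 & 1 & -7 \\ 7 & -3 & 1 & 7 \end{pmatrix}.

The determinant is -315.

Expand along row 2 (it has 3 zeros):
  + (-7) · M_24   where M_24 = det([-6 4 -3; 4 1 1; 7 -3 1]) = 45
det = (+1)·(-7)·(45) = -315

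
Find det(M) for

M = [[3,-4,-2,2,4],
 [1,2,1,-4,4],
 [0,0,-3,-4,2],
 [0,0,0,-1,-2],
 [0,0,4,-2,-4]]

M is block upper-triangular with a 2×2 block and a 3×3 block on the diagonal, so its determinant equals the product of the determinants of the diagonal blocks.
det of the 2×2 block = 10
det of the 3×3 block = 40
det = (10)·(40) = 400

The determinant is 400.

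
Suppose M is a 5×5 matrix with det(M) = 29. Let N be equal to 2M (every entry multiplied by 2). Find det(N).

|N| = 928

For a 5×5 matrix, det(2M) = 2^5·det(M) = 32·det(M).
det(N) = (32)·(29) = 928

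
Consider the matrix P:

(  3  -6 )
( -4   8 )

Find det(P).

|P| = 0

det(P) = 3·8 − (-6)·(-4) = 24 − 24 = 0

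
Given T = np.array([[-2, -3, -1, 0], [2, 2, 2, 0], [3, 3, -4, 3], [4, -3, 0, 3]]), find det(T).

24

Expand along column 4 (it has 2 zeros):
  − (3) · M_34   where M_34 = det([-2 -3 -1; 2 2 2; 4 -3 0]) = -22
  + (3) · M_44   where M_44 = det([-2 -3 -1; 2 2 2; 3 3 -4]) = -14
det = (-1)·(3)·(-22) + (+1)·(3)·(-14) = 24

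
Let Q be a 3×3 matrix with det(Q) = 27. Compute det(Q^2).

det(Q^2) = (det Q)^2 = (27)^2 = 729

729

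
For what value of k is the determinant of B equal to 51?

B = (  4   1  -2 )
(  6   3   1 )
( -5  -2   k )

9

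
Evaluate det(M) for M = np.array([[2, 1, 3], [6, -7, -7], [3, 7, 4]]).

186

Expand along column 1:
  + 2 · |-7 -7; 7 4| = 2·(-28 − (-49)) = 42
  − 6 · |1 3; 7 4| = −6·(4 − 21) = 102
  + 3 · |1 3; -7 -7| = 3·(-7 − (-21)) = 42
Sum: (42) + (102) + (42) = 186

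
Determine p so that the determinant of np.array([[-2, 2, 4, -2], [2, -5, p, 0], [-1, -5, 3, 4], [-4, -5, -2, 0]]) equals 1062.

Expanding along the column containing p, det(A) is linear in p: det(A) = (42)·p + (768).
Set (42)·p + (768) = 1062  ⇒  (42)·p = 294  ⇒  p = 7.

7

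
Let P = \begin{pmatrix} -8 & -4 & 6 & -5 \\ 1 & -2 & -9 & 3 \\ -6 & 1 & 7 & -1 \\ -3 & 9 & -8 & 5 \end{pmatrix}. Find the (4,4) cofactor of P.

Delete row 4 and column 4; the remaining 3×3 submatrix is [-8 -4 6; 1 -2 -9; -6 1 7].
Its determinant is -214.
The cofactor carries sign (−1)^(4+4) = +1, so C_{4,4} = +(-214) = -214.

The cofactor is -214.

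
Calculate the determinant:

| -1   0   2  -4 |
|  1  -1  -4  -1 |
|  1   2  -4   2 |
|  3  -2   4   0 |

180

Expand along row 1 (it has 1 zero):
  + (-1) · M_11   where M_11 = det([-1 -4 -1; 2 -4 2; -2 4 0]) = 24
  + (2) · M_13   where M_13 = det([1 -1 -1; 1 2 2; 3 -2 0]) = 6
  − (-4) · M_14   where M_14 = det([1 -1 -4; 1 2 -4; 3 -2 4]) = 48
det = (+1)·(-1)·(24) + (+1)·(2)·(6) + (-1)·(-4)·(48) = 180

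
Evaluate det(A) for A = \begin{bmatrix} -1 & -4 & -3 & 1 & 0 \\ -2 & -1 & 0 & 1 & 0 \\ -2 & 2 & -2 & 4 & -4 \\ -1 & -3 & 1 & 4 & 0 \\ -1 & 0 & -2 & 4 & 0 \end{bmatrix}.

|A| = 528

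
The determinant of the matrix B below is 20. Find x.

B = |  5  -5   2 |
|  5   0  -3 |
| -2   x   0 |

x = 2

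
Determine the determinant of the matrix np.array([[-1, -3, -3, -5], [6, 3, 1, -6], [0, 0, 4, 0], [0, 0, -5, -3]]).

The matrix is block upper-triangular with a 2×2 block and a 2×2 block on the diagonal, so its determinant equals the product of the determinants of the diagonal blocks.
det of the 2×2 block = 15
det of the 2×2 block = -12
det = (15)·(-12) = -180

-180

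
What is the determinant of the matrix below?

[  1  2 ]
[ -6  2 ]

det = 1·2 − 2·(-6) = 2 − (-12) = 14

The determinant is 14.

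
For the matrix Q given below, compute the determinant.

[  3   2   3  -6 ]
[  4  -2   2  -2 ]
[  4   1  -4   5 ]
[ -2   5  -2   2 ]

214

Expand along row 1:
  + (3) · M_11   where M_11 = det([-2 2 -2; 1 -4 5; 5 -2 2]) = 6
  − (2) · M_12   where M_12 = det([4 2 -2; 4 -4 5; -2 -2 2]) = 4
  + (3) · M_13   where M_13 = det([4 -2 -2; 4 1 5; -2 5 2]) = -100
  − (-6) · M_14   where M_14 = det([4 -2 2; 4 1 -4; -2 5 -2]) = 84
det = (+1)·(3)·(6) + (-1)·(2)·(4) + (+1)·(3)·(-100) + (-1)·(-6)·(84) = 214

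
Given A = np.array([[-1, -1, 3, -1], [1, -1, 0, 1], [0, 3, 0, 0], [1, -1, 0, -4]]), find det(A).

-45

Expand along row 3 (it has 3 zeros):
  − (3) · M_32   where M_32 = det([-1 3 -1; 1 0 1; 1 0 -4]) = 15
det = (-1)·(3)·(15) = -45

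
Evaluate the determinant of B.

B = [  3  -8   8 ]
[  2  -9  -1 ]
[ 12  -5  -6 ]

det(B) = 931

Expand along row 1:
  + 3 · |-9 -1; -5 -6| = 3·(54 − 5) = 147
  − (-8) · |2 -1; 12 -6| = −(-8)·(-12 − (-12)) = 0
  + 8 · |2 -9; 12 -5| = 8·(-10 − (-108)) = 784
Sum: (147) + (0) + (784) = 931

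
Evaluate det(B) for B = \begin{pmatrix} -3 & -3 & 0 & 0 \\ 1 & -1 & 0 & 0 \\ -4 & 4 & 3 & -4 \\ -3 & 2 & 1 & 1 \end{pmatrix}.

B is block lower-triangular with a 2×2 block and a 2×2 block on the diagonal, so its determinant equals the product of the determinants of the diagonal blocks.
det of the 2×2 block = 6
det of the 2×2 block = 7
det = (6)·(7) = 42

42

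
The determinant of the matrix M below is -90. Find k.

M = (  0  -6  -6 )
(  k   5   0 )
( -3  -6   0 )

0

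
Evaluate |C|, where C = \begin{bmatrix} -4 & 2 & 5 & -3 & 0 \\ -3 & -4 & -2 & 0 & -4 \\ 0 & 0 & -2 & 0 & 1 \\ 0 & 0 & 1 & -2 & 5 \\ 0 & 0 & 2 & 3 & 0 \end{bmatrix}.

|C| = 814

C is block upper-triangular with a 2×2 block and a 3×3 block on the diagonal, so its determinant equals the product of the determinants of the diagonal blocks.
det of the 2×2 block = 22
det of the 3×3 block = 37
det = (22)·(37) = 814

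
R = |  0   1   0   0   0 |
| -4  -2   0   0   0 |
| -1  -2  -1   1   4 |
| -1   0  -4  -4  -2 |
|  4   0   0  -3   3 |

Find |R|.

R is block lower-triangular with a 2×2 block and a 3×3 block on the diagonal, so its determinant equals the product of the determinants of the diagonal blocks.
det of the 2×2 block = 4
det of the 3×3 block = 78
det = (4)·(78) = 312

312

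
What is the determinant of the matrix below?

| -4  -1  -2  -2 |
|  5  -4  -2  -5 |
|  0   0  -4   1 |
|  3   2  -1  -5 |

The determinant is 771.

Expand along row 3 (it has 2 zeros):
  + (-4) · M_33   where M_33 = det([-4 -1 -2; 5 -4 -5; 3 2 -5]) = -174
  − (1) · M_34   where M_34 = det([-4 -1 -2; 5 -4 -2; 3 2 -1]) = -75
det = (+1)·(-4)·(-174) + (-1)·(1)·(-75) = 771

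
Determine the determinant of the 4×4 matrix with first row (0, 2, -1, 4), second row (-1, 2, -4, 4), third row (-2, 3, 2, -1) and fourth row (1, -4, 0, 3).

139

Expand along row 1 (it has 1 zero):
  − (2) · M_12   where M_12 = det([-1 -4 4; -2 2 -1; 1 0 3]) = -34
  + (-1) · M_13   where M_13 = det([-1 2 4; -2 3 -1; 1 -4 3]) = 25
  − (4) · M_14   where M_14 = det([-1 2 -4; -2 3 2; 1 -4 0]) = -24
det = (-1)·(2)·(-34) + (+1)·(-1)·(25) + (-1)·(4)·(-24) = 139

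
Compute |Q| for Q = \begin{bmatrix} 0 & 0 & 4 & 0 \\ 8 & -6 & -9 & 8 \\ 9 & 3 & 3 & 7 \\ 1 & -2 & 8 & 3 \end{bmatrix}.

The determinant is 544.

Expand along row 1 (it has 3 zeros):
  + (4) · M_13   where M_13 = det([8 -6 8; 9 3 7; 1 -2 3]) = 136
det = (+1)·(4)·(136) = 544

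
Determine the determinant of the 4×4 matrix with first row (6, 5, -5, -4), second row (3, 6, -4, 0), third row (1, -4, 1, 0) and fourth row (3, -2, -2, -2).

Expand along column 4 (it has 2 zeros):
  − (-4) · M_14   where M_14 = det([3 6 -4; 1 -4 1; 3 -2 -2]) = 20
  + (-2) · M_44   where M_44 = det([6 5 -5; 3 6 -4; 1 -4 1]) = -5
det = (-1)·(-4)·(20) + (+1)·(-2)·(-5) = 90

90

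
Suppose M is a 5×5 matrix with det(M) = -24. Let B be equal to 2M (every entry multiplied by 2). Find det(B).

For a 5×5 matrix, det(2M) = 2^5·det(M) = 32·det(M).
det(B) = (32)·(-24) = -768

det(B) = -768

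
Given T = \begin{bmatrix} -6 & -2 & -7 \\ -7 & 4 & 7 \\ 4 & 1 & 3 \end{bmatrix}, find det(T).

Expand along row 1:
  + (-6) · |4 7; 1 3| = (-6)·(12 − 7) = -30
  − (-2) · |-7 7; 4 3| = −(-2)·(-21 − 28) = -98
  + (-7) · |-7 4; 4 1| = (-7)·(-7 − 16) = 161
Sum: (-30) + (-98) + (161) = 33

33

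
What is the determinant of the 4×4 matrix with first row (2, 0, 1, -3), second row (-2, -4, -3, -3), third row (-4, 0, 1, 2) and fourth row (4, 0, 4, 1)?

-232

Expand along column 2 (it has 3 zeros):
  + (-4) · M_22   where M_22 = det([2 1 -3; -4 1 2; 4 4 1]) = 58
det = (+1)·(-4)·(58) = -232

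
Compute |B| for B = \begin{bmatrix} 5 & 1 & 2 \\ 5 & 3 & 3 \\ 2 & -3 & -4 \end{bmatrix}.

-31

Expand along column 1:
  + 5 · |3 3; -3 -4| = 5·(-12 − (-9)) = -15
  − 5 · |1 2; -3 -4| = −5·(-4 − (-6)) = -10
  + 2 · |1 2; 3 3| = 2·(3 − 6) = -6
Sum: (-15) + (-10) + (-6) = -31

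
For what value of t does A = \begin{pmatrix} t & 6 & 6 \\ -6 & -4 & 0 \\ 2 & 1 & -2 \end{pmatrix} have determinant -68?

-1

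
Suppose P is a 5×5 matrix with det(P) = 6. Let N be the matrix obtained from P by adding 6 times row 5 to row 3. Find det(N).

Adding a multiple of one row to another leaves the determinant unchanged.
det(N) = (1)·(6) = 6

6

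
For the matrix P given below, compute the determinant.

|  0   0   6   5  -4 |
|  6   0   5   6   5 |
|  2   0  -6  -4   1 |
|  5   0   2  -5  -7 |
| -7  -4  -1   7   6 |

7524

Expand along column 2 (it has 4 zeros):
  − (-4) · M_52   where M_52 = det([0 6 5 -4; 6 5 6 5; 2 -6 -4 1; 5 2 -5 -7]) = 1881
det = (-1)·(-4)·(1881) = 7524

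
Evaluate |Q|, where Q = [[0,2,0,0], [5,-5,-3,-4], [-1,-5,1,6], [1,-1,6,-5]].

Expand along row 1 (it has 3 zeros):
  − (2) · M_12   where M_12 = det([5 -3 -4; -1 1 6; 1 6 -5]) = -180
det = (-1)·(2)·(-180) = 360

|Q| = 360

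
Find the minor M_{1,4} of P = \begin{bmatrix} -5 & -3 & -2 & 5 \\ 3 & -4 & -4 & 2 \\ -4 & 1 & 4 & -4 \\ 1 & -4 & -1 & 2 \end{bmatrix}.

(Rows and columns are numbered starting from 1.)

Delete row 1 and column 4; the remaining 3×3 submatrix is [3 -4 -4; -4 1 4; 1 -4 -1].
Its determinant is -15.

The minor is -15.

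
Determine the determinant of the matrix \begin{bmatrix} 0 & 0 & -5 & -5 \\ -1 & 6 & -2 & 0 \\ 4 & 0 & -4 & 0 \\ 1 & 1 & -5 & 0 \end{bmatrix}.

Expand along column 4 (it has 3 zeros):
  − (-5) · M_14   where M_14 = det([-1 6 -2; 4 0 -4; 1 1 -5]) = 84
det = (-1)·(-5)·(84) = 420

420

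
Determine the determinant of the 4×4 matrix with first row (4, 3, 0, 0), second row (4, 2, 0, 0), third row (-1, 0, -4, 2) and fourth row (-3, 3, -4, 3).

16

The matrix is block lower-triangular with a 2×2 block and a 2×2 block on the diagonal, so its determinant equals the product of the determinants of the diagonal blocks.
det of the 2×2 block = -4
det of the 2×2 block = -4
det = (-4)·(-4) = 16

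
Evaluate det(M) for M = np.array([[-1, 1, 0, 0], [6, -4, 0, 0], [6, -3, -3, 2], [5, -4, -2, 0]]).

M is block lower-triangular with a 2×2 block and a 2×2 block on the diagonal, so its determinant equals the product of the determinants of the diagonal blocks.
det of the 2×2 block = -2
det of the 2×2 block = 4
det = (-2)·(4) = -8

-8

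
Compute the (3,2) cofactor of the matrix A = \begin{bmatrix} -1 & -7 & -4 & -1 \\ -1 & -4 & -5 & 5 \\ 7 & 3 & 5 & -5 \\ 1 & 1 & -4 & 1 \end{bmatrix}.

48

Delete row 3 and column 2; the remaining 3×3 submatrix is [-1 -4 -1; -1 -5 5; 1 -4 1].
Its determinant is -48.
The cofactor carries sign (−1)^(3+2) = −1, so C_{3,2} = −(-48) = 48.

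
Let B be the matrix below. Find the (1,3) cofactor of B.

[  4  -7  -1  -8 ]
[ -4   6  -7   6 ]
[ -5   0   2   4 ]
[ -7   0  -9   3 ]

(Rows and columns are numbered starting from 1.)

The cofactor is -78.

Delete row 1 and column 3; the remaining 3×3 submatrix is [-4 6 6; -5 0 4; -7 0 3].
Its determinant is -78.
The cofactor carries sign (−1)^(1+3) = +1, so C_{1,3} = +(-78) = -78.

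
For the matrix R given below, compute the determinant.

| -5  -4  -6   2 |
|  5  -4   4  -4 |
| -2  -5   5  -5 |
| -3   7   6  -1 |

-66

Expand along row 1:
  + (-5) · M_11   where M_11 = det([-4 4 -4; -5 5 -5; 7 6 -1]) = 0
  − (-4) · M_12   where M_12 = det([5 4 -4; -2 5 -5; -3 6 -1]) = 165
  + (-6) · M_13   where M_13 = det([5 -4 -4; -2 -5 -5; -3 7 -1]) = 264
  − (2) · M_14   where M_14 = det([5 -4 4; -2 -5 5; -3 7 6]) = -429
det = (+1)·(-5)·(0) + (-1)·(-4)·(165) + (+1)·(-6)·(264) + (-1)·(2)·(-429) = -66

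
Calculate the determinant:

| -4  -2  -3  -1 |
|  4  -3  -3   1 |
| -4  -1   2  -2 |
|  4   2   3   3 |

152

Expand along row 1:
  + (-4) · M_11   where M_11 = det([-3 -3 1; -1 2 -2; 2 3 3]) = -40
  − (-2) · M_12   where M_12 = det([4 -3 1; -4 2 -2; 4 3 3]) = 16
  + (-3) · M_13   where M_13 = det([4 -3 1; -4 -1 -2; 4 2 3]) = -12
  − (-1) · M_14   where M_14 = det([4 -3 -3; -4 -1 2; 4 2 3]) = -76
det = (+1)·(-4)·(-40) + (-1)·(-2)·(16) + (+1)·(-3)·(-12) + (-1)·(-1)·(-76) = 152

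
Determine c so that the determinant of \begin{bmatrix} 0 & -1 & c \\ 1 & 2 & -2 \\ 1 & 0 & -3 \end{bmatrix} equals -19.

c = 9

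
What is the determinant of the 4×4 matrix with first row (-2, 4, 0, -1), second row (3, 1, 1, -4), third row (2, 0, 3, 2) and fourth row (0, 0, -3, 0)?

-174

Expand along row 4 (it has 3 zeros):
  − (-3) · M_43   where M_43 = det([-2 4 -1; 3 1 -4; 2 0 2]) = -58
det = (-1)·(-3)·(-58) = -174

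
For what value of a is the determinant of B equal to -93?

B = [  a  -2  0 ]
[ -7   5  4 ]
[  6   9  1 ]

a = 1

Expanding along the row containing a, det(B) is linear in a: det(B) = (-31)·a + (-62).
Set (-31)·a + (-62) = -93  ⇒  (-31)·a = -31  ⇒  a = 1.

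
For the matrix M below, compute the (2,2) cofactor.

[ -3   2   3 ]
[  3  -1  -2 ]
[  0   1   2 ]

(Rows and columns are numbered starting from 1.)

Delete row 2 and column 2; the remaining 2×2 submatrix is [-3 3; 0 2].
Its determinant is (-3)·2 − 3·0 = -6.
The cofactor carries sign (−1)^(2+2) = +1, so C_{2,2} = +(-6) = -6.

The cofactor is -6.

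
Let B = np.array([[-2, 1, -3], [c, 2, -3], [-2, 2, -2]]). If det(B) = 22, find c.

c = -8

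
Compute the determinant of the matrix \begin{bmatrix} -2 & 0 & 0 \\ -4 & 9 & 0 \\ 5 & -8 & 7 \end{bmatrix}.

-126

The matrix is lower triangular, so the determinant is the product of the diagonal entries:
det = (-2) · (9) · (7) = -126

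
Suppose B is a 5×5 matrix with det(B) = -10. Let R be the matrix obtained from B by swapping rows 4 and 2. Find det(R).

|R| = 10

Swapping two rows multiplies the determinant by −1.
det(R) = (-1)·(-10) = 10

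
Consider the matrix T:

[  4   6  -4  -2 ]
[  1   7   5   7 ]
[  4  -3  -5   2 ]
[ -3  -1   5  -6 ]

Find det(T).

Expand along row 1:
  + (4) · M_11   where M_11 = det([7 5 7; -3 -5 2; -1 5 -6]) = -100
  − (6) · M_12   where M_12 = det([1 5 7; 4 -5 2; -3 5 -6]) = 145
  + (-4) · M_13   where M_13 = det([1 7 7; 4 -3 2; -3 -1 -6]) = 55
  − (-2) · M_14   where M_14 = det([1 7 5; 4 -3 -5; -3 -1 5]) = -120
det = (+1)·(4)·(-100) + (-1)·(6)·(145) + (+1)·(-4)·(55) + (-1)·(-2)·(-120) = -1730

det(T) = -1730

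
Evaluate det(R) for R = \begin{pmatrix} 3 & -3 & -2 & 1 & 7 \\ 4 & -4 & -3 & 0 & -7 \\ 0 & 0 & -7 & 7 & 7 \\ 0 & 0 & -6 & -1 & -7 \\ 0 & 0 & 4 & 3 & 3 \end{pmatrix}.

The determinant is 0.

R is block upper-triangular with a 2×2 block and a 3×3 block on the diagonal, so its determinant equals the product of the determinants of the diagonal blocks.
det of the 2×2 block = 0
det of the 3×3 block = -294
det = (0)·(-294) = 0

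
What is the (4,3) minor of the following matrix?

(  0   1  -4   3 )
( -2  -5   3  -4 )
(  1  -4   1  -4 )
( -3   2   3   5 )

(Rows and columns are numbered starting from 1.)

Delete row 4 and column 3; the remaining 3×3 submatrix is [0 1 3; -2 -5 -4; 1 -4 -4].
Its determinant is 27.

27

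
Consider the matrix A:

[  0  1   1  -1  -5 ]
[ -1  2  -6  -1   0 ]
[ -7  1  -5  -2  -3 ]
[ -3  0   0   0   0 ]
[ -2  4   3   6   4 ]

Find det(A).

The determinant is -348.

Expand along row 4 (it has 4 zeros):
  − (-3) · M_41   where M_41 = det([1 1 -1 -5; 2 -6 -1 0; 1 -5 -2 -3; 4 3 6 4]) = -116
det = (-1)·(-3)·(-116) = -348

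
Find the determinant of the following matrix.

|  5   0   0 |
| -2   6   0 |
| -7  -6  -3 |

-90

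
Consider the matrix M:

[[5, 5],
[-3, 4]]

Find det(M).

35

det(M) = 5·4 − 5·(-3) = 20 − (-15) = 35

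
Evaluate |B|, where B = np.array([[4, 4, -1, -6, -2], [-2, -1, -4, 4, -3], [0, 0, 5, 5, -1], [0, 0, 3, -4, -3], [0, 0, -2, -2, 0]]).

The determinant is 56.

B is block upper-triangular with a 2×2 block and a 3×3 block on the diagonal, so its determinant equals the product of the determinants of the diagonal blocks.
det of the 2×2 block = 4
det of the 3×3 block = 14
det = (4)·(14) = 56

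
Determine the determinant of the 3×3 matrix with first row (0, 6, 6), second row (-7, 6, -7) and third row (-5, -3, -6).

264

Expand along row 1:
  − 6 · |-7 -7; -5 -6| = −6·(42 − 35) = -42
  + 6 · |-7 6; -5 -3| = 6·(21 − (-30)) = 306
Sum: (-42) + (306) = 264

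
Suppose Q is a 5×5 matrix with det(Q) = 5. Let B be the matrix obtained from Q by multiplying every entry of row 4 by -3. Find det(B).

-15

Scaling one row by -3 multiplies the determinant by -3.
det(B) = (-3)·(5) = -15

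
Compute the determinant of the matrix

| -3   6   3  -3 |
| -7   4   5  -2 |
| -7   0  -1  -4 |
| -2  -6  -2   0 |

228

Expand along row 3 (it has 1 zero):
  + (-7) · M_31   where M_31 = det([6 3 -3; 4 5 -2; -6 -2 0]) = -54
  + (-1) · M_33   where M_33 = det([-3 6 -3; -7 4 -2; -2 -6 0]) = -90
  − (-4) · M_34   where M_34 = det([-3 6 3; -7 4 5; -2 -6 -2]) = -60
det = (+1)·(-7)·(-54) + (+1)·(-1)·(-90) + (-1)·(-4)·(-60) = 228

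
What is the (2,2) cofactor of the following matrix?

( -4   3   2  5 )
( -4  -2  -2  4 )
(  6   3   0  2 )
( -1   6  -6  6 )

Delete row 2 and column 2; the remaining 3×3 submatrix is [-4 2 5; 6 0 2; -1 -6 6].
Its determinant is -304.
The cofactor carries sign (−1)^(2+2) = +1, so C_{2,2} = +(-304) = -304.

-304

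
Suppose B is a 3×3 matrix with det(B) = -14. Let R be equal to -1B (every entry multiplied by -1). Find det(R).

For a 3×3 matrix, det(-1B) = (-1)^3·det(B) = -1·det(B).
det(R) = (-1)·(-14) = 14

14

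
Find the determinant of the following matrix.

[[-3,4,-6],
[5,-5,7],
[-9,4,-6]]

12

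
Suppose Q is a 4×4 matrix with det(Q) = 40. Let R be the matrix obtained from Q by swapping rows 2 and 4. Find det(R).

-40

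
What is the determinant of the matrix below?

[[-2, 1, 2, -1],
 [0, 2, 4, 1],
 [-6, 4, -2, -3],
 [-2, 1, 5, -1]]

-6

Expand along row 2 (it has 1 zero):
  + (2) · M_22   where M_22 = det([-2 2 -1; -6 -2 -3; -2 5 -1]) = 0
  − (4) · M_23   where M_23 = det([-2 1 -1; -6 4 -3; -2 1 -1]) = 0
  + (1) · M_24   where M_24 = det([-2 1 2; -6 4 -2; -2 1 5]) = -6
det = (+1)·(2)·(0) + (-1)·(4)·(0) + (+1)·(1)·(-6) = -6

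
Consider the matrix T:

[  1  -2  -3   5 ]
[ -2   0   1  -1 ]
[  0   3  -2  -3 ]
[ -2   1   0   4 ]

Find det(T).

Expand along row 2 (it has 1 zero):
  − (-2) · M_21   where M_21 = det([-2 -3 5; 3 -2 -3; 1 0 4]) = 71
  − (1) · M_23   where M_23 = det([1 -2 5; 0 3 -3; -2 1 4]) = 33
  + (-1) · M_24   where M_24 = det([1 -2 -3; 0 3 -2; -2 1 0]) = -24
det = (-1)·(-2)·(71) + (-1)·(1)·(33) + (+1)·(-1)·(-24) = 133

|T| = 133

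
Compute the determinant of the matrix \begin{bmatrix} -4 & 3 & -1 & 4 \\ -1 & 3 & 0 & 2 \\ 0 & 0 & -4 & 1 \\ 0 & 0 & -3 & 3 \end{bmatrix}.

The matrix is block upper-triangular with a 2×2 block and a 2×2 block on the diagonal, so its determinant equals the product of the determinants of the diagonal blocks.
det of the 2×2 block = -9
det of the 2×2 block = -9
det = (-9)·(-9) = 81

81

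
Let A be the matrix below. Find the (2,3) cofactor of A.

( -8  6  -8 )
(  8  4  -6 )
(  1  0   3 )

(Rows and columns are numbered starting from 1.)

6

Delete row 2 and column 3; the remaining 2×2 submatrix is [-8 6; 1 0].
Its determinant is (-8)·0 − 6·1 = -6.
The cofactor carries sign (−1)^(2+3) = −1, so C_{2,3} = −(-6) = 6.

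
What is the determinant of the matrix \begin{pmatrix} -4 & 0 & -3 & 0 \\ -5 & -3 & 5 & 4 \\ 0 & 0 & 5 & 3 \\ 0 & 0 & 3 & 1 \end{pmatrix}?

The matrix is block upper-triangular with a 2×2 block and a 2×2 block on the diagonal, so its determinant equals the product of the determinants of the diagonal blocks.
det of the 2×2 block = 12
det of the 2×2 block = -4
det = (12)·(-4) = -48

-48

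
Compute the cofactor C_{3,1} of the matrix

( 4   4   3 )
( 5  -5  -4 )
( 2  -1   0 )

Delete row 3 and column 1; the remaining 2×2 submatrix is [4 3; -5 -4].
Its determinant is 4·(-4) − 3·(-5) = -1.
The cofactor carries sign (−1)^(3+1) = +1, so C_{3,1} = +(-1) = -1.

-1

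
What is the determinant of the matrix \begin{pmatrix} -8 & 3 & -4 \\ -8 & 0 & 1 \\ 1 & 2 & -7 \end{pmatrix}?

The determinant is -85.

Expand along row 2:
  − (-8) · |3 -4; 2 -7| = −(-8)·(-21 − (-8)) = -104
  − 1 · |-8 3; 1 2| = −1·(-16 − 3) = 19
Sum: (-104) + (19) = -85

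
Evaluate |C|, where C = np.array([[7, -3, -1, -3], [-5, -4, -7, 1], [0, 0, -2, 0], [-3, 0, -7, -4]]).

Expand along row 3 (it has 3 zeros):
  + (-2) · M_33   where M_33 = det([7 -3 -3; -5 -4 1; -3 0 -4]) = 217
det = (+1)·(-2)·(217) = -434

The determinant is -434.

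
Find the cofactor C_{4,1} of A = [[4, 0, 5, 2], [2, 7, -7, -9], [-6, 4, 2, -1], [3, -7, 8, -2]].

61

Delete row 4 and column 1; the remaining 3×3 submatrix is [0 5 2; 7 -7 -9; 4 2 -1].
Its determinant is -61.
The cofactor carries sign (−1)^(4+1) = −1, so C_{4,1} = −(-61) = 61.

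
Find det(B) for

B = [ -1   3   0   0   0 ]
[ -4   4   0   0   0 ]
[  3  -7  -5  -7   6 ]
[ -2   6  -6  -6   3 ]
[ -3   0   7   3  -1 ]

432

B is block lower-triangular with a 2×2 block and a 3×3 block on the diagonal, so its determinant equals the product of the determinants of the diagonal blocks.
det of the 2×2 block = 8
det of the 3×3 block = 54
det = (8)·(54) = 432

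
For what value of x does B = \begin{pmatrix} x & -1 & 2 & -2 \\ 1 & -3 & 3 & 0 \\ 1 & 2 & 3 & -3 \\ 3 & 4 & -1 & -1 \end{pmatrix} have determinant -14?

x = -4

Expanding along the row containing x, det(B) is linear in x: det(B) = (-12)·x + (-62).
Set (-12)·x + (-62) = -14  ⇒  (-12)·x = 48  ⇒  x = -4.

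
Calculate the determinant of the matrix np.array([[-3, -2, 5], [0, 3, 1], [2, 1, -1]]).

-22

Expand along row 2:
  + 3 · |-3 5; 2 -1| = 3·(3 − 10) = -21
  − 1 · |-3 -2; 2 1| = −1·(-3 − (-4)) = -1
Sum: (-21) + (-1) = -22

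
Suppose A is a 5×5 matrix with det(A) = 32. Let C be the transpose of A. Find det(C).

|C| = 32

det(Aᵀ) = det(A).
det(C) = (1)·(32) = 32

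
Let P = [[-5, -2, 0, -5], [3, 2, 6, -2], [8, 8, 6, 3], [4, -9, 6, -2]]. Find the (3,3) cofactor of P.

289

Delete row 3 and column 3; the remaining 3×3 submatrix is [-5 -2 -5; 3 2 -2; 4 -9 -2].
Its determinant is 289.
The cofactor carries sign (−1)^(3+3) = +1, so C_{3,3} = +(289) = 289.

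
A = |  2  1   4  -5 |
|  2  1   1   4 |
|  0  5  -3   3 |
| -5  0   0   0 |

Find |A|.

615

Expand along row 4 (it has 3 zeros):
  − (-5) · M_41   where M_41 = det([1 4 -5; 1 1 4; 5 -3 3]) = 123
det = (-1)·(-5)·(123) = 615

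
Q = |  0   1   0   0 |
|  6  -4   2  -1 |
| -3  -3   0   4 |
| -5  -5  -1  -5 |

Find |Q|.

det(Q) = 49

Expand along row 1 (it has 3 zeros):
  − (1) · M_12   where M_12 = det([6 2 -1; -3 0 4; -5 -1 -5]) = -49
det = (-1)·(1)·(-49) = 49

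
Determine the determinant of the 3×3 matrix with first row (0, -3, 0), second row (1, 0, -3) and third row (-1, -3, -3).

Expand along row 1:
  − (-3) · |1 -3; -1 -3| = −(-3)·(-3 − 3) = -18

The determinant is -18.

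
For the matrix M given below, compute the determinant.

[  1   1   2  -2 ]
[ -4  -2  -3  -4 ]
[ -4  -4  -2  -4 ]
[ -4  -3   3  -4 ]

Expand along row 1:
  + (1) · M_11   where M_11 = det([-2 -3 -4; -4 -2 -4; -3 3 -4]) = 44
  − (1) · M_12   where M_12 = det([-4 -3 -4; -4 -2 -4; -4 3 -4]) = 0
  + (2) · M_13   where M_13 = det([-4 -2 -4; -4 -4 -4; -4 -3 -4]) = 0
  − (-2) · M_14   where M_14 = det([-4 -2 -3; -4 -4 -2; -4 -3 3]) = 44
det = (+1)·(1)·(44) + (-1)·(1)·(0) + (+1)·(2)·(0) + (-1)·(-2)·(44) = 132

det(M) = 132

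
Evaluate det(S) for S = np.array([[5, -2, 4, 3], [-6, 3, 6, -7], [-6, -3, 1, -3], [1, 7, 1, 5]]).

The determinant is 2347.

Expand along row 1:
  + (5) · M_11   where M_11 = det([3 6 -7; -3 1 -3; 7 1 5]) = 58
  − (-2) · M_12   where M_12 = det([-6 6 -7; -6 1 -3; 1 1 5]) = 163
  + (4) · M_13   where M_13 = det([-6 3 -7; -6 -3 -3; 1 7 5]) = 318
  − (3) · M_14   where M_14 = det([-6 3 6; -6 -3 1; 1 7 1]) = -153
det = (+1)·(5)·(58) + (-1)·(-2)·(163) + (+1)·(4)·(318) + (-1)·(3)·(-153) = 2347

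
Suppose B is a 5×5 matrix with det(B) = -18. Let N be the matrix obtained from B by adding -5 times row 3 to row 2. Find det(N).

det(N) = -18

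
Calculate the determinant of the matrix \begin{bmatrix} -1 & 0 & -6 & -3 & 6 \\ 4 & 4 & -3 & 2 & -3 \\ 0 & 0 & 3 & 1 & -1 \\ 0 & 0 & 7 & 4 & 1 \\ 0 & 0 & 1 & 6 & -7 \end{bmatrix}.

360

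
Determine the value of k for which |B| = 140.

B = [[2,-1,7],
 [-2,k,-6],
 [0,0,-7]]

-9

Expanding along the row containing k, det(B) is linear in k: det(B) = (-14)·k + (14).
Set (-14)·k + (14) = 140  ⇒  (-14)·k = 126  ⇒  k = -9.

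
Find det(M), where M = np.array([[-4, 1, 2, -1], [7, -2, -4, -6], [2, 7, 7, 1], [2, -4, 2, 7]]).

Expand along row 1:
  + (-4) · M_11   where M_11 = det([-2 -4 -6; 7 7 1; -4 2 7]) = -134
  − (1) · M_12   where M_12 = det([7 -4 -6; 2 7 1; 2 2 7]) = 437
  + (2) · M_13   where M_13 = det([7 -2 -6; 2 7 1; 2 -4 7]) = 527
  − (-1) · M_14   where M_14 = det([7 -2 -4; 2 7 7; 2 -4 2]) = 362
det = (+1)·(-4)·(-134) + (-1)·(1)·(437) + (+1)·(2)·(527) + (-1)·(-1)·(362) = 1515

det(M) = 1515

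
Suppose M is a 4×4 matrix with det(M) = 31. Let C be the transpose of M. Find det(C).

|C| = 31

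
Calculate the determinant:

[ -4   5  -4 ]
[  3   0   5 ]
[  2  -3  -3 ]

Expand along row 2:
  − 3 · |5 -4; -3 -3| = −3·(-15 − 12) = 81
  − 5 · |-4 5; 2 -3| = −5·(12 − 10) = -10
Sum: (81) + (-10) = 71

71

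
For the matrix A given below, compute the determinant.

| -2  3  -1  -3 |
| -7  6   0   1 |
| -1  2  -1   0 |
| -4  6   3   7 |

|A| = -138

Expand along row 2 (it has 1 zero):
  − (-7) · M_21   where M_21 = det([3 -1 -3; 2 -1 0; 6 3 7]) = -43
  + (6) · M_22   where M_22 = det([-2 -1 -3; -1 -1 0; -4 3 7]) = 28
  + (1) · M_24   where M_24 = det([-2 3 -1; -1 2 -1; -4 6 3]) = -5
det = (-1)·(-7)·(-43) + (+1)·(6)·(28) + (+1)·(1)·(-5) = -138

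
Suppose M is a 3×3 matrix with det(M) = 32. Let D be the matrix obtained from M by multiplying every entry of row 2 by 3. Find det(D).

det(D) = 96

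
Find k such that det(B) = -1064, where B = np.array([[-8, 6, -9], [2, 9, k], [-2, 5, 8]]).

Expanding along the row containing k, det(B) is linear in k: det(B) = (28)·k + (-924).
Set (28)·k + (-924) = -1064  ⇒  (28)·k = -140  ⇒  k = -5.

-5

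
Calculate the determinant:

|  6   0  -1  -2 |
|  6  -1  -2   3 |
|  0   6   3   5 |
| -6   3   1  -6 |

-504

Expand along row 1 (it has 1 zero):
  + (6) · M_11   where M_11 = det([-1 -2 3; 6 3 5; 3 1 -6]) = -88
  + (-1) · M_13   where M_13 = det([6 -1 3; 0 6 5; -6 3 -6]) = -168
  − (-2) · M_14   where M_14 = det([6 -1 -2; 0 6 3; -6 3 1]) = -72
det = (+1)·(6)·(-88) + (+1)·(-1)·(-168) + (-1)·(-2)·(-72) = -504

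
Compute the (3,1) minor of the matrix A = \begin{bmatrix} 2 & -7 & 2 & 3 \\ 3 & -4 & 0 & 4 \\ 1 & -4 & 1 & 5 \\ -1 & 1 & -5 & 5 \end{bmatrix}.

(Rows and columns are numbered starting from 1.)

Delete row 3 and column 1; the remaining 3×3 submatrix is [-7 2 3; -4 0 4; 1 -5 5].
Its determinant is -32.

The minor is -32.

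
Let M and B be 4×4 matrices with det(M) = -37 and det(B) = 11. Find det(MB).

|MB| = -407

det(MB) = det(M)·det(B) = (-37)·(11) = -407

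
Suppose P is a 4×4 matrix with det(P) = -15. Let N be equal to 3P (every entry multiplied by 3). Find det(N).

For a 4×4 matrix, det(3P) = 3^4·det(P) = 81·det(P).
det(N) = (81)·(-15) = -1215

det(N) = -1215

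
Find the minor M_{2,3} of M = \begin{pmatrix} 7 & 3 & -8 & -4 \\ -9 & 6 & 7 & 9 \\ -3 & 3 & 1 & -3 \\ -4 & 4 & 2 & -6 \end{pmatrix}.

-60

Delete row 2 and column 3; the remaining 3×3 submatrix is [7 3 -4; -3 3 -3; -4 4 -6].
Its determinant is -60.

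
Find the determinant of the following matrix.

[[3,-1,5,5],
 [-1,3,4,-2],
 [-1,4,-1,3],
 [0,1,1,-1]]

Expand along row 4 (it has 1 zero):
  + (1) · M_42   where M_42 = det([3 5 5; -1 4 -2; -1 -1 3]) = 80
  − (1) · M_43   where M_43 = det([3 -1 5; -1 3 -2; -1 4 3]) = 41
  + (-1) · M_44   where M_44 = det([3 -1 5; -1 3 4; -1 4 -1]) = -57
det = (+1)·(1)·(80) + (-1)·(1)·(41) + (+1)·(-1)·(-57) = 96

The determinant is 96.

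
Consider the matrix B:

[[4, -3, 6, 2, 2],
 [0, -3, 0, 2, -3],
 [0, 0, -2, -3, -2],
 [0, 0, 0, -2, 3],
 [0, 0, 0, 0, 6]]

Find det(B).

-288

B is upper triangular, so det(B) is the product of the diagonal entries:
det = (4) · (-3) · (-2) · (-2) · (6) = -288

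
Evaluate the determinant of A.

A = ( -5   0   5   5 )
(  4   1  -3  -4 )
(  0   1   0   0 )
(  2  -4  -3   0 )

10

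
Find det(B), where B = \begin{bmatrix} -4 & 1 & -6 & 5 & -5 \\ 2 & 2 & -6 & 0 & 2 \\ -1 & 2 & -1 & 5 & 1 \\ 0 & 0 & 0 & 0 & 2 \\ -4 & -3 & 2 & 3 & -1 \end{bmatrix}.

Expand along row 4 (it has 4 zeros):
  − (2) · M_45   where M_45 = det([-4 1 -6 5; 2 2 -6 0; -1 2 -1 5; -4 -3 2 3]) = -264
det = (-1)·(2)·(-264) = 528

528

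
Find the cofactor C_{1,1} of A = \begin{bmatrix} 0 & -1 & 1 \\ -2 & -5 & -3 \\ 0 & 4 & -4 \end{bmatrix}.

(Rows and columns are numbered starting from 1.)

Delete row 1 and column 1; the remaining 2×2 submatrix is [-5 -3; 4 -4].
Its determinant is (-5)·(-4) − (-3)·4 = 32.
The cofactor carries sign (−1)^(1+1) = +1, so C_{1,1} = +(32) = 32.

32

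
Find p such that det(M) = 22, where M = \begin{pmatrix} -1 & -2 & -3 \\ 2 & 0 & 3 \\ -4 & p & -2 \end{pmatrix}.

Expanding along the column containing p, det(M) is linear in p: det(M) = (-3)·p + (16).
Set (-3)·p + (16) = 22  ⇒  (-3)·p = 6  ⇒  p = -2.

p = -2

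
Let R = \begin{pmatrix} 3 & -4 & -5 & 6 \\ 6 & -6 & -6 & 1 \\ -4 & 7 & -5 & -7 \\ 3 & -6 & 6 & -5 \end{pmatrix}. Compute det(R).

Expand along row 1:
  + (3) · M_11   where M_11 = det([-6 -6 1; 7 -5 -7; -6 6 -5]) = -852
  − (-4) · M_12   where M_12 = det([6 -6 1; -4 -5 -7; 3 6 -5]) = 639
  + (-5) · M_13   where M_13 = det([6 -6 1; -4 7 -7; 3 -6 -5]) = -213
  − (6) · M_14   where M_14 = det([6 -6 -6; -4 7 -5; 3 -6 6]) = 0
det = (+1)·(3)·(-852) + (-1)·(-4)·(639) + (+1)·(-5)·(-213) + (-1)·(6)·(0) = 1065

The determinant is 1065.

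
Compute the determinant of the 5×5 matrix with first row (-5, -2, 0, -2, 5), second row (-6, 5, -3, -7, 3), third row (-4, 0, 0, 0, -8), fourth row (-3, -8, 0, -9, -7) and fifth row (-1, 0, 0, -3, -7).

Expand along column 3 (it has 4 zeros):
  − (-3) · M_23   where M_23 = det([-5 -2 -2 5; -4 0 0 -8; -3 -8 -9 -7; -1 0 -3 -7]) = 1424
det = (-1)·(-3)·(1424) = 4272

4272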